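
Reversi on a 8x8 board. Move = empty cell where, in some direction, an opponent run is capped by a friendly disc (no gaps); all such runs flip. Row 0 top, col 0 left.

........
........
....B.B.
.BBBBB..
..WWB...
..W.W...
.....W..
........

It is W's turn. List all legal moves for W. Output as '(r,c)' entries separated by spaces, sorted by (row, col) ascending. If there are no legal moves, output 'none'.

Answer: (1,4) (1,5) (2,0) (2,1) (2,2) (2,3) (2,5) (4,5)

Derivation:
(1,3): no bracket -> illegal
(1,4): flips 3 -> legal
(1,5): flips 2 -> legal
(1,6): no bracket -> illegal
(1,7): no bracket -> illegal
(2,0): flips 1 -> legal
(2,1): flips 1 -> legal
(2,2): flips 1 -> legal
(2,3): flips 1 -> legal
(2,5): flips 1 -> legal
(2,7): no bracket -> illegal
(3,0): no bracket -> illegal
(3,6): no bracket -> illegal
(3,7): no bracket -> illegal
(4,0): no bracket -> illegal
(4,1): no bracket -> illegal
(4,5): flips 1 -> legal
(4,6): no bracket -> illegal
(5,3): no bracket -> illegal
(5,5): no bracket -> illegal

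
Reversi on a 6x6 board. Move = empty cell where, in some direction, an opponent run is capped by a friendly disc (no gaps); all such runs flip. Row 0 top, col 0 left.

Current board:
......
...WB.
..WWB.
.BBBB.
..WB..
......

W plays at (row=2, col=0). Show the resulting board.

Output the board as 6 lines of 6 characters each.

Place W at (2,0); scan 8 dirs for brackets.
Dir NW: edge -> no flip
Dir N: first cell '.' (not opp) -> no flip
Dir NE: first cell '.' (not opp) -> no flip
Dir W: edge -> no flip
Dir E: first cell '.' (not opp) -> no flip
Dir SW: edge -> no flip
Dir S: first cell '.' (not opp) -> no flip
Dir SE: opp run (3,1) capped by W -> flip
All flips: (3,1)

Answer: ......
...WB.
W.WWB.
.WBBB.
..WB..
......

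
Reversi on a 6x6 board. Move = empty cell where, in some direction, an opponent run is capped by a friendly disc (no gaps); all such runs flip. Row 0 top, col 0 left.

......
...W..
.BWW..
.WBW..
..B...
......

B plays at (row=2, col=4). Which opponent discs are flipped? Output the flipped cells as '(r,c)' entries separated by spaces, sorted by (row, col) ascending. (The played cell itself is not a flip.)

Answer: (2,2) (2,3) (3,3)

Derivation:
Dir NW: opp run (1,3), next='.' -> no flip
Dir N: first cell '.' (not opp) -> no flip
Dir NE: first cell '.' (not opp) -> no flip
Dir W: opp run (2,3) (2,2) capped by B -> flip
Dir E: first cell '.' (not opp) -> no flip
Dir SW: opp run (3,3) capped by B -> flip
Dir S: first cell '.' (not opp) -> no flip
Dir SE: first cell '.' (not opp) -> no flip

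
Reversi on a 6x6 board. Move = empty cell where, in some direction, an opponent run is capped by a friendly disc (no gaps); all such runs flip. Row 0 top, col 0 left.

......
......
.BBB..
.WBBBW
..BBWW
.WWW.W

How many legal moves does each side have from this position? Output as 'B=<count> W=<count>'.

Answer: B=5 W=6

Derivation:
-- B to move --
(2,0): flips 1 -> legal
(2,4): no bracket -> illegal
(2,5): no bracket -> illegal
(3,0): flips 1 -> legal
(4,0): flips 1 -> legal
(4,1): flips 1 -> legal
(5,0): no bracket -> illegal
(5,4): flips 1 -> legal
B mobility = 5
-- W to move --
(1,0): no bracket -> illegal
(1,1): flips 3 -> legal
(1,2): flips 5 -> legal
(1,3): flips 4 -> legal
(1,4): no bracket -> illegal
(2,0): no bracket -> illegal
(2,4): flips 3 -> legal
(2,5): flips 2 -> legal
(3,0): no bracket -> illegal
(4,1): flips 2 -> legal
(5,4): no bracket -> illegal
W mobility = 6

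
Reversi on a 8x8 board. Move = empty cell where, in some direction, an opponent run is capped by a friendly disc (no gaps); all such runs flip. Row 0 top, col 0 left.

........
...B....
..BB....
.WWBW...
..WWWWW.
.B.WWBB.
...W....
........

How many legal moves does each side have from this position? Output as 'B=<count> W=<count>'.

Answer: B=8 W=12

Derivation:
-- B to move --
(2,0): no bracket -> illegal
(2,1): no bracket -> illegal
(2,4): no bracket -> illegal
(2,5): no bracket -> illegal
(3,0): flips 2 -> legal
(3,5): flips 2 -> legal
(3,6): flips 1 -> legal
(3,7): flips 1 -> legal
(4,0): flips 1 -> legal
(4,1): flips 1 -> legal
(4,7): no bracket -> illegal
(5,2): flips 4 -> legal
(5,7): no bracket -> illegal
(6,2): no bracket -> illegal
(6,4): no bracket -> illegal
(6,5): no bracket -> illegal
(7,2): no bracket -> illegal
(7,3): flips 3 -> legal
(7,4): no bracket -> illegal
B mobility = 8
-- W to move --
(0,2): no bracket -> illegal
(0,3): flips 3 -> legal
(0,4): flips 2 -> legal
(1,1): flips 2 -> legal
(1,2): flips 2 -> legal
(1,4): flips 1 -> legal
(2,1): no bracket -> illegal
(2,4): flips 1 -> legal
(4,0): no bracket -> illegal
(4,1): no bracket -> illegal
(4,7): no bracket -> illegal
(5,0): no bracket -> illegal
(5,2): no bracket -> illegal
(5,7): flips 2 -> legal
(6,0): flips 1 -> legal
(6,1): no bracket -> illegal
(6,2): no bracket -> illegal
(6,4): flips 1 -> legal
(6,5): flips 1 -> legal
(6,6): flips 2 -> legal
(6,7): flips 1 -> legal
W mobility = 12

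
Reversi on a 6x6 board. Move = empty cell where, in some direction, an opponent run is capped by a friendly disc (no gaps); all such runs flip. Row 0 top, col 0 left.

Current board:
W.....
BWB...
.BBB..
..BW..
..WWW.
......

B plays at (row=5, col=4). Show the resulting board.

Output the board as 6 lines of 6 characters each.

Place B at (5,4); scan 8 dirs for brackets.
Dir NW: opp run (4,3) capped by B -> flip
Dir N: opp run (4,4), next='.' -> no flip
Dir NE: first cell '.' (not opp) -> no flip
Dir W: first cell '.' (not opp) -> no flip
Dir E: first cell '.' (not opp) -> no flip
Dir SW: edge -> no flip
Dir S: edge -> no flip
Dir SE: edge -> no flip
All flips: (4,3)

Answer: W.....
BWB...
.BBB..
..BW..
..WBW.
....B.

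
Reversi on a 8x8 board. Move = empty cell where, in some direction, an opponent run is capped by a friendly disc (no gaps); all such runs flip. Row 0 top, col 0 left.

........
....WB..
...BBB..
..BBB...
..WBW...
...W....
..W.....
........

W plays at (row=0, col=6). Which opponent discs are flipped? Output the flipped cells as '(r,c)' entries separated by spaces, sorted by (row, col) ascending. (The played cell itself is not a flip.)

Dir NW: edge -> no flip
Dir N: edge -> no flip
Dir NE: edge -> no flip
Dir W: first cell '.' (not opp) -> no flip
Dir E: first cell '.' (not opp) -> no flip
Dir SW: opp run (1,5) (2,4) (3,3) capped by W -> flip
Dir S: first cell '.' (not opp) -> no flip
Dir SE: first cell '.' (not opp) -> no flip

Answer: (1,5) (2,4) (3,3)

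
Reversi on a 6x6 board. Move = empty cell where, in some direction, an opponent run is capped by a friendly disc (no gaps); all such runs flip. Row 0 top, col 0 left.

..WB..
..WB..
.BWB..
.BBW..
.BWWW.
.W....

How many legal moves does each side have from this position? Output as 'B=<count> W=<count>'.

-- B to move --
(0,1): flips 2 -> legal
(1,1): flips 1 -> legal
(2,4): no bracket -> illegal
(3,4): flips 1 -> legal
(3,5): no bracket -> illegal
(4,0): no bracket -> illegal
(4,5): flips 3 -> legal
(5,0): no bracket -> illegal
(5,2): flips 1 -> legal
(5,3): flips 3 -> legal
(5,4): flips 1 -> legal
(5,5): no bracket -> illegal
B mobility = 7
-- W to move --
(0,4): flips 2 -> legal
(1,0): flips 2 -> legal
(1,1): flips 3 -> legal
(1,4): flips 1 -> legal
(2,0): flips 2 -> legal
(2,4): flips 2 -> legal
(3,0): flips 3 -> legal
(3,4): flips 1 -> legal
(4,0): flips 2 -> legal
(5,0): no bracket -> illegal
(5,2): no bracket -> illegal
W mobility = 9

Answer: B=7 W=9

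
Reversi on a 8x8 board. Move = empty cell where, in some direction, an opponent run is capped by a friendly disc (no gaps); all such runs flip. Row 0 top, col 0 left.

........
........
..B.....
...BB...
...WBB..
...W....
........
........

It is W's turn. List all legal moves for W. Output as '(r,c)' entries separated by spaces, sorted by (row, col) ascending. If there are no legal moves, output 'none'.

Answer: (2,3) (2,5) (3,5) (4,6)

Derivation:
(1,1): no bracket -> illegal
(1,2): no bracket -> illegal
(1,3): no bracket -> illegal
(2,1): no bracket -> illegal
(2,3): flips 1 -> legal
(2,4): no bracket -> illegal
(2,5): flips 1 -> legal
(3,1): no bracket -> illegal
(3,2): no bracket -> illegal
(3,5): flips 1 -> legal
(3,6): no bracket -> illegal
(4,2): no bracket -> illegal
(4,6): flips 2 -> legal
(5,4): no bracket -> illegal
(5,5): no bracket -> illegal
(5,6): no bracket -> illegal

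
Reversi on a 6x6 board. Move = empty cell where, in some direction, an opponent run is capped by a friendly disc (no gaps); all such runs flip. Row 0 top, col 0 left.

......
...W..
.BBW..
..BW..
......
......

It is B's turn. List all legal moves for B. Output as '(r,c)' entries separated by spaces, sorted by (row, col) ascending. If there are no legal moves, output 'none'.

(0,2): no bracket -> illegal
(0,3): no bracket -> illegal
(0,4): flips 1 -> legal
(1,2): no bracket -> illegal
(1,4): flips 1 -> legal
(2,4): flips 1 -> legal
(3,4): flips 1 -> legal
(4,2): no bracket -> illegal
(4,3): no bracket -> illegal
(4,4): flips 1 -> legal

Answer: (0,4) (1,4) (2,4) (3,4) (4,4)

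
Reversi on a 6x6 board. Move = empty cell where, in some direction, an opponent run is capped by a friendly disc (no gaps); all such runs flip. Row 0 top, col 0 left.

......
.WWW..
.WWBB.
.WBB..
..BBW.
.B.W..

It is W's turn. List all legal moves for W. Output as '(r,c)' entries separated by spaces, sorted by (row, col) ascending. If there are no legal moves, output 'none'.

(1,4): no bracket -> illegal
(1,5): no bracket -> illegal
(2,5): flips 2 -> legal
(3,4): flips 3 -> legal
(3,5): flips 1 -> legal
(4,0): no bracket -> illegal
(4,1): flips 2 -> legal
(5,0): no bracket -> illegal
(5,2): flips 2 -> legal
(5,4): flips 2 -> legal

Answer: (2,5) (3,4) (3,5) (4,1) (5,2) (5,4)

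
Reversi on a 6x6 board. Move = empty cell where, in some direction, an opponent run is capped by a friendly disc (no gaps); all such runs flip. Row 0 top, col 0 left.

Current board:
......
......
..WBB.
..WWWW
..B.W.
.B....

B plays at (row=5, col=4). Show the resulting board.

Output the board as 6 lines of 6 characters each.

Answer: ......
......
..WBB.
..WWBW
..B.B.
.B..B.

Derivation:
Place B at (5,4); scan 8 dirs for brackets.
Dir NW: first cell '.' (not opp) -> no flip
Dir N: opp run (4,4) (3,4) capped by B -> flip
Dir NE: first cell '.' (not opp) -> no flip
Dir W: first cell '.' (not opp) -> no flip
Dir E: first cell '.' (not opp) -> no flip
Dir SW: edge -> no flip
Dir S: edge -> no flip
Dir SE: edge -> no flip
All flips: (3,4) (4,4)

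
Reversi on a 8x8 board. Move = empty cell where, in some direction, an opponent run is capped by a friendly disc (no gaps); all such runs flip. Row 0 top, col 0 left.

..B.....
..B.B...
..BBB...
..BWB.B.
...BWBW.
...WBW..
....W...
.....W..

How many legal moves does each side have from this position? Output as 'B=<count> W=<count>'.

Answer: B=8 W=8

Derivation:
-- B to move --
(3,5): no bracket -> illegal
(3,7): no bracket -> illegal
(4,2): flips 1 -> legal
(4,7): flips 1 -> legal
(5,2): flips 1 -> legal
(5,6): flips 2 -> legal
(5,7): no bracket -> illegal
(6,2): no bracket -> illegal
(6,3): flips 1 -> legal
(6,5): flips 1 -> legal
(6,6): flips 3 -> legal
(7,3): no bracket -> illegal
(7,4): flips 1 -> legal
(7,6): no bracket -> illegal
B mobility = 8
-- W to move --
(0,1): no bracket -> illegal
(0,3): no bracket -> illegal
(0,4): flips 3 -> legal
(0,5): no bracket -> illegal
(1,1): flips 1 -> legal
(1,3): flips 1 -> legal
(1,5): flips 1 -> legal
(2,1): no bracket -> illegal
(2,5): no bracket -> illegal
(2,6): flips 1 -> legal
(2,7): no bracket -> illegal
(3,1): flips 1 -> legal
(3,5): flips 2 -> legal
(3,7): no bracket -> illegal
(4,1): no bracket -> illegal
(4,2): flips 1 -> legal
(4,7): no bracket -> illegal
(5,2): no bracket -> illegal
(5,6): no bracket -> illegal
(6,3): no bracket -> illegal
(6,5): no bracket -> illegal
W mobility = 8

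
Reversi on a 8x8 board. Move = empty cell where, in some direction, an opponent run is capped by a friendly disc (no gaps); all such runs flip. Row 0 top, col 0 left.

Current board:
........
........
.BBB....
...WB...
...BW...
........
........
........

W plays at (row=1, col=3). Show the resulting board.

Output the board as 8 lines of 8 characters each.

Place W at (1,3); scan 8 dirs for brackets.
Dir NW: first cell '.' (not opp) -> no flip
Dir N: first cell '.' (not opp) -> no flip
Dir NE: first cell '.' (not opp) -> no flip
Dir W: first cell '.' (not opp) -> no flip
Dir E: first cell '.' (not opp) -> no flip
Dir SW: opp run (2,2), next='.' -> no flip
Dir S: opp run (2,3) capped by W -> flip
Dir SE: first cell '.' (not opp) -> no flip
All flips: (2,3)

Answer: ........
...W....
.BBW....
...WB...
...BW...
........
........
........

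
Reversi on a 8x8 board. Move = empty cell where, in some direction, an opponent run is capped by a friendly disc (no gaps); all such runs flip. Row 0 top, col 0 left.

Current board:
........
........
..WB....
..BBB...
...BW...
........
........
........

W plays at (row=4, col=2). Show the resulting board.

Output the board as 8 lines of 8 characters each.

Place W at (4,2); scan 8 dirs for brackets.
Dir NW: first cell '.' (not opp) -> no flip
Dir N: opp run (3,2) capped by W -> flip
Dir NE: opp run (3,3), next='.' -> no flip
Dir W: first cell '.' (not opp) -> no flip
Dir E: opp run (4,3) capped by W -> flip
Dir SW: first cell '.' (not opp) -> no flip
Dir S: first cell '.' (not opp) -> no flip
Dir SE: first cell '.' (not opp) -> no flip
All flips: (3,2) (4,3)

Answer: ........
........
..WB....
..WBB...
..WWW...
........
........
........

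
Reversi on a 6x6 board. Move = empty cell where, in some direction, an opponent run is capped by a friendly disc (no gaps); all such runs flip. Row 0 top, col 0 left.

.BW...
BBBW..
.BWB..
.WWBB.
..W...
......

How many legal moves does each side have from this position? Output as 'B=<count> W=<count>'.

Answer: B=7 W=7

Derivation:
-- B to move --
(0,3): flips 2 -> legal
(0,4): no bracket -> illegal
(1,4): flips 1 -> legal
(2,0): no bracket -> illegal
(2,4): no bracket -> illegal
(3,0): flips 2 -> legal
(4,0): no bracket -> illegal
(4,1): flips 2 -> legal
(4,3): flips 1 -> legal
(5,1): flips 1 -> legal
(5,2): flips 3 -> legal
(5,3): no bracket -> illegal
B mobility = 7
-- W to move --
(0,0): flips 2 -> legal
(0,3): no bracket -> illegal
(1,4): flips 1 -> legal
(2,0): flips 2 -> legal
(2,4): flips 2 -> legal
(2,5): no bracket -> illegal
(3,0): no bracket -> illegal
(3,5): flips 2 -> legal
(4,3): flips 2 -> legal
(4,4): flips 1 -> legal
(4,5): no bracket -> illegal
W mobility = 7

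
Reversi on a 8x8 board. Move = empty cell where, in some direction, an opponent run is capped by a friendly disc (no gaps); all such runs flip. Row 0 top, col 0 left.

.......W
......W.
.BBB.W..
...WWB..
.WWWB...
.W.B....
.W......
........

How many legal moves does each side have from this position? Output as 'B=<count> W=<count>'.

-- B to move --
(0,5): no bracket -> illegal
(0,6): no bracket -> illegal
(1,4): no bracket -> illegal
(1,5): flips 1 -> legal
(1,7): no bracket -> illegal
(2,4): flips 1 -> legal
(2,6): no bracket -> illegal
(2,7): no bracket -> illegal
(3,0): no bracket -> illegal
(3,1): flips 1 -> legal
(3,2): flips 2 -> legal
(3,6): no bracket -> illegal
(4,0): flips 3 -> legal
(4,5): flips 1 -> legal
(5,0): no bracket -> illegal
(5,2): no bracket -> illegal
(5,4): no bracket -> illegal
(6,0): no bracket -> illegal
(6,2): no bracket -> illegal
(7,0): no bracket -> illegal
(7,1): no bracket -> illegal
(7,2): no bracket -> illegal
B mobility = 6
-- W to move --
(1,0): no bracket -> illegal
(1,1): flips 1 -> legal
(1,2): flips 1 -> legal
(1,3): flips 1 -> legal
(1,4): no bracket -> illegal
(2,0): no bracket -> illegal
(2,4): no bracket -> illegal
(2,6): no bracket -> illegal
(3,0): no bracket -> illegal
(3,1): no bracket -> illegal
(3,2): no bracket -> illegal
(3,6): flips 1 -> legal
(4,5): flips 2 -> legal
(4,6): no bracket -> illegal
(5,2): no bracket -> illegal
(5,4): flips 1 -> legal
(5,5): flips 1 -> legal
(6,2): no bracket -> illegal
(6,3): flips 1 -> legal
(6,4): flips 1 -> legal
W mobility = 9

Answer: B=6 W=9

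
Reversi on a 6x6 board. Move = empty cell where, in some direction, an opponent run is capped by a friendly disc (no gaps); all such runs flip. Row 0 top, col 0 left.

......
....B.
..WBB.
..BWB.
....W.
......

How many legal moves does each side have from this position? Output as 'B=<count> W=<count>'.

Answer: B=5 W=7

Derivation:
-- B to move --
(1,1): no bracket -> illegal
(1,2): flips 1 -> legal
(1,3): no bracket -> illegal
(2,1): flips 1 -> legal
(3,1): no bracket -> illegal
(3,5): no bracket -> illegal
(4,2): flips 1 -> legal
(4,3): flips 1 -> legal
(4,5): no bracket -> illegal
(5,3): no bracket -> illegal
(5,4): flips 1 -> legal
(5,5): no bracket -> illegal
B mobility = 5
-- W to move --
(0,3): no bracket -> illegal
(0,4): flips 3 -> legal
(0,5): no bracket -> illegal
(1,2): no bracket -> illegal
(1,3): flips 1 -> legal
(1,5): flips 1 -> legal
(2,1): no bracket -> illegal
(2,5): flips 2 -> legal
(3,1): flips 1 -> legal
(3,5): flips 1 -> legal
(4,1): no bracket -> illegal
(4,2): flips 1 -> legal
(4,3): no bracket -> illegal
(4,5): no bracket -> illegal
W mobility = 7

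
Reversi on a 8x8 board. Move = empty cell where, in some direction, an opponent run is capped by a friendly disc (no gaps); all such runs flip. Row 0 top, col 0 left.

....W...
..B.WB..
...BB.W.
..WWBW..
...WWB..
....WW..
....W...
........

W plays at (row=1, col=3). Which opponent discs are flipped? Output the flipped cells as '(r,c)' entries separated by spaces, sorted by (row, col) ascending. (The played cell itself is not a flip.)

Dir NW: first cell '.' (not opp) -> no flip
Dir N: first cell '.' (not opp) -> no flip
Dir NE: first cell 'W' (not opp) -> no flip
Dir W: opp run (1,2), next='.' -> no flip
Dir E: first cell 'W' (not opp) -> no flip
Dir SW: first cell '.' (not opp) -> no flip
Dir S: opp run (2,3) capped by W -> flip
Dir SE: opp run (2,4) capped by W -> flip

Answer: (2,3) (2,4)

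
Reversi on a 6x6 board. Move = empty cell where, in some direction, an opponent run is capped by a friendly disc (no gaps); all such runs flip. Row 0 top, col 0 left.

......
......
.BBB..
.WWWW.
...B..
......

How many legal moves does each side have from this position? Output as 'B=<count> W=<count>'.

-- B to move --
(2,0): no bracket -> illegal
(2,4): no bracket -> illegal
(2,5): flips 1 -> legal
(3,0): no bracket -> illegal
(3,5): no bracket -> illegal
(4,0): flips 1 -> legal
(4,1): flips 2 -> legal
(4,2): flips 1 -> legal
(4,4): flips 1 -> legal
(4,5): flips 1 -> legal
B mobility = 6
-- W to move --
(1,0): flips 1 -> legal
(1,1): flips 2 -> legal
(1,2): flips 2 -> legal
(1,3): flips 2 -> legal
(1,4): flips 1 -> legal
(2,0): no bracket -> illegal
(2,4): no bracket -> illegal
(3,0): no bracket -> illegal
(4,2): no bracket -> illegal
(4,4): no bracket -> illegal
(5,2): flips 1 -> legal
(5,3): flips 1 -> legal
(5,4): flips 1 -> legal
W mobility = 8

Answer: B=6 W=8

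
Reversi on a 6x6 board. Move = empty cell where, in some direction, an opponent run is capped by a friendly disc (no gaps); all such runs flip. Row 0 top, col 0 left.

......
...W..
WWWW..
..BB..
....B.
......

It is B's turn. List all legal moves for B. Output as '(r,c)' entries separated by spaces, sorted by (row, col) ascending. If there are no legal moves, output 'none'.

(0,2): no bracket -> illegal
(0,3): flips 2 -> legal
(0,4): no bracket -> illegal
(1,0): flips 1 -> legal
(1,1): flips 1 -> legal
(1,2): flips 1 -> legal
(1,4): flips 1 -> legal
(2,4): no bracket -> illegal
(3,0): no bracket -> illegal
(3,1): no bracket -> illegal
(3,4): no bracket -> illegal

Answer: (0,3) (1,0) (1,1) (1,2) (1,4)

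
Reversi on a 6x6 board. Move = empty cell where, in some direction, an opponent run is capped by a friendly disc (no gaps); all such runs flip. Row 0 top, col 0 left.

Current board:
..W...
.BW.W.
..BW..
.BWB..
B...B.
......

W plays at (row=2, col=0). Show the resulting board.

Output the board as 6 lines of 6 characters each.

Answer: ..W...
.WW.W.
W.BW..
.BWB..
B...B.
......

Derivation:
Place W at (2,0); scan 8 dirs for brackets.
Dir NW: edge -> no flip
Dir N: first cell '.' (not opp) -> no flip
Dir NE: opp run (1,1) capped by W -> flip
Dir W: edge -> no flip
Dir E: first cell '.' (not opp) -> no flip
Dir SW: edge -> no flip
Dir S: first cell '.' (not opp) -> no flip
Dir SE: opp run (3,1), next='.' -> no flip
All flips: (1,1)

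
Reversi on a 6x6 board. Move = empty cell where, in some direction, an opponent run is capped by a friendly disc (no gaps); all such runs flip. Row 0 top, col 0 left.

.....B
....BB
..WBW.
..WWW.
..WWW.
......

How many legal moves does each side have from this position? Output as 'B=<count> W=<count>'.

Answer: B=7 W=3

Derivation:
-- B to move --
(1,1): no bracket -> illegal
(1,2): no bracket -> illegal
(1,3): no bracket -> illegal
(2,1): flips 1 -> legal
(2,5): flips 1 -> legal
(3,1): no bracket -> illegal
(3,5): no bracket -> illegal
(4,1): flips 1 -> legal
(4,5): flips 1 -> legal
(5,1): flips 3 -> legal
(5,2): no bracket -> illegal
(5,3): flips 2 -> legal
(5,4): flips 3 -> legal
(5,5): no bracket -> illegal
B mobility = 7
-- W to move --
(0,3): no bracket -> illegal
(0,4): flips 1 -> legal
(1,2): flips 1 -> legal
(1,3): flips 1 -> legal
(2,5): no bracket -> illegal
W mobility = 3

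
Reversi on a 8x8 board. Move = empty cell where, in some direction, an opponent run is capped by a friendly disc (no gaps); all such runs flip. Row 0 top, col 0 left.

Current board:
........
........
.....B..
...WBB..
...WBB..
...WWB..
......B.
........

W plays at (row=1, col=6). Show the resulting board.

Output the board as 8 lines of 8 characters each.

Answer: ........
......W.
.....W..
...WWB..
...WBB..
...WWB..
......B.
........

Derivation:
Place W at (1,6); scan 8 dirs for brackets.
Dir NW: first cell '.' (not opp) -> no flip
Dir N: first cell '.' (not opp) -> no flip
Dir NE: first cell '.' (not opp) -> no flip
Dir W: first cell '.' (not opp) -> no flip
Dir E: first cell '.' (not opp) -> no flip
Dir SW: opp run (2,5) (3,4) capped by W -> flip
Dir S: first cell '.' (not opp) -> no flip
Dir SE: first cell '.' (not opp) -> no flip
All flips: (2,5) (3,4)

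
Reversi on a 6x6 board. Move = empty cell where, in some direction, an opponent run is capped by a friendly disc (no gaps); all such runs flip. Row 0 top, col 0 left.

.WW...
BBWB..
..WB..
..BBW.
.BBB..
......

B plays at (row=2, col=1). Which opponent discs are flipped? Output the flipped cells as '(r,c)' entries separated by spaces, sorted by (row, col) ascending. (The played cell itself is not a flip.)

Dir NW: first cell 'B' (not opp) -> no flip
Dir N: first cell 'B' (not opp) -> no flip
Dir NE: opp run (1,2), next='.' -> no flip
Dir W: first cell '.' (not opp) -> no flip
Dir E: opp run (2,2) capped by B -> flip
Dir SW: first cell '.' (not opp) -> no flip
Dir S: first cell '.' (not opp) -> no flip
Dir SE: first cell 'B' (not opp) -> no flip

Answer: (2,2)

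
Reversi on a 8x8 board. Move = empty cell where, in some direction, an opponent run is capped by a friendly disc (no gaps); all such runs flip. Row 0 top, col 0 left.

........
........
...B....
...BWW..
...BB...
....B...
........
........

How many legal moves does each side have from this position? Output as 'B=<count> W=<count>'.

-- B to move --
(2,4): flips 1 -> legal
(2,5): flips 1 -> legal
(2,6): flips 1 -> legal
(3,6): flips 2 -> legal
(4,5): flips 1 -> legal
(4,6): no bracket -> illegal
B mobility = 5
-- W to move --
(1,2): flips 1 -> legal
(1,3): no bracket -> illegal
(1,4): no bracket -> illegal
(2,2): no bracket -> illegal
(2,4): no bracket -> illegal
(3,2): flips 1 -> legal
(4,2): no bracket -> illegal
(4,5): no bracket -> illegal
(5,2): flips 1 -> legal
(5,3): flips 1 -> legal
(5,5): no bracket -> illegal
(6,3): no bracket -> illegal
(6,4): flips 2 -> legal
(6,5): no bracket -> illegal
W mobility = 5

Answer: B=5 W=5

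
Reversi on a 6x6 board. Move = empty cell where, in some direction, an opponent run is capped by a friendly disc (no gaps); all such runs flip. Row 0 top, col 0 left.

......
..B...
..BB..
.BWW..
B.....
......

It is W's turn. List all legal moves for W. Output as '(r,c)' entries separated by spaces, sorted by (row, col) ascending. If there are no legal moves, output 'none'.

(0,1): no bracket -> illegal
(0,2): flips 2 -> legal
(0,3): no bracket -> illegal
(1,1): flips 1 -> legal
(1,3): flips 1 -> legal
(1,4): flips 1 -> legal
(2,0): no bracket -> illegal
(2,1): no bracket -> illegal
(2,4): no bracket -> illegal
(3,0): flips 1 -> legal
(3,4): no bracket -> illegal
(4,1): no bracket -> illegal
(4,2): no bracket -> illegal
(5,0): no bracket -> illegal
(5,1): no bracket -> illegal

Answer: (0,2) (1,1) (1,3) (1,4) (3,0)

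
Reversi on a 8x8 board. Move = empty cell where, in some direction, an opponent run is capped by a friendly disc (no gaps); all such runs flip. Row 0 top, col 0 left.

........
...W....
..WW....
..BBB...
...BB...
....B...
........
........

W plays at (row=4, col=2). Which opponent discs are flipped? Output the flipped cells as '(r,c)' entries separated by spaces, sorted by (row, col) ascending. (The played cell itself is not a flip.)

Dir NW: first cell '.' (not opp) -> no flip
Dir N: opp run (3,2) capped by W -> flip
Dir NE: opp run (3,3), next='.' -> no flip
Dir W: first cell '.' (not opp) -> no flip
Dir E: opp run (4,3) (4,4), next='.' -> no flip
Dir SW: first cell '.' (not opp) -> no flip
Dir S: first cell '.' (not opp) -> no flip
Dir SE: first cell '.' (not opp) -> no flip

Answer: (3,2)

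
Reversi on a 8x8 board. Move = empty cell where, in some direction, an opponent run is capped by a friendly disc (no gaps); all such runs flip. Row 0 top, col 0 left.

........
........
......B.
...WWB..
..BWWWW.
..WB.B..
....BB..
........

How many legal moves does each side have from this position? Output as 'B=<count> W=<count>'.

Answer: B=9 W=13

Derivation:
-- B to move --
(2,2): flips 2 -> legal
(2,3): flips 2 -> legal
(2,4): flips 1 -> legal
(2,5): no bracket -> illegal
(3,2): flips 2 -> legal
(3,6): no bracket -> illegal
(3,7): flips 1 -> legal
(4,1): no bracket -> illegal
(4,7): flips 4 -> legal
(5,1): flips 1 -> legal
(5,4): no bracket -> illegal
(5,6): no bracket -> illegal
(5,7): flips 1 -> legal
(6,1): no bracket -> illegal
(6,2): flips 1 -> legal
(6,3): no bracket -> illegal
B mobility = 9
-- W to move --
(1,5): no bracket -> illegal
(1,6): no bracket -> illegal
(1,7): flips 2 -> legal
(2,4): flips 1 -> legal
(2,5): flips 1 -> legal
(2,7): no bracket -> illegal
(3,1): no bracket -> illegal
(3,2): flips 1 -> legal
(3,6): flips 1 -> legal
(3,7): no bracket -> illegal
(4,1): flips 1 -> legal
(5,1): flips 1 -> legal
(5,4): flips 1 -> legal
(5,6): no bracket -> illegal
(6,2): flips 1 -> legal
(6,3): flips 1 -> legal
(6,6): flips 1 -> legal
(7,3): flips 2 -> legal
(7,4): no bracket -> illegal
(7,5): flips 2 -> legal
(7,6): no bracket -> illegal
W mobility = 13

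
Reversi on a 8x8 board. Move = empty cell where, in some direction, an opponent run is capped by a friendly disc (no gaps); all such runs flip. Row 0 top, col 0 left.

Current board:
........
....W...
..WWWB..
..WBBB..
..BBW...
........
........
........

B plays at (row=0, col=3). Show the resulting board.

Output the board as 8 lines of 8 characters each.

Answer: ...B....
....B...
..WWWB..
..WBBB..
..BBW...
........
........
........

Derivation:
Place B at (0,3); scan 8 dirs for brackets.
Dir NW: edge -> no flip
Dir N: edge -> no flip
Dir NE: edge -> no flip
Dir W: first cell '.' (not opp) -> no flip
Dir E: first cell '.' (not opp) -> no flip
Dir SW: first cell '.' (not opp) -> no flip
Dir S: first cell '.' (not opp) -> no flip
Dir SE: opp run (1,4) capped by B -> flip
All flips: (1,4)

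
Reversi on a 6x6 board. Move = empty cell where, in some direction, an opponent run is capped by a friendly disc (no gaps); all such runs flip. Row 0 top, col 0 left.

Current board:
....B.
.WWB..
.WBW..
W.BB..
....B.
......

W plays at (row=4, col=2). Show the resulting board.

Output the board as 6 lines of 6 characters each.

Place W at (4,2); scan 8 dirs for brackets.
Dir NW: first cell '.' (not opp) -> no flip
Dir N: opp run (3,2) (2,2) capped by W -> flip
Dir NE: opp run (3,3), next='.' -> no flip
Dir W: first cell '.' (not opp) -> no flip
Dir E: first cell '.' (not opp) -> no flip
Dir SW: first cell '.' (not opp) -> no flip
Dir S: first cell '.' (not opp) -> no flip
Dir SE: first cell '.' (not opp) -> no flip
All flips: (2,2) (3,2)

Answer: ....B.
.WWB..
.WWW..
W.WB..
..W.B.
......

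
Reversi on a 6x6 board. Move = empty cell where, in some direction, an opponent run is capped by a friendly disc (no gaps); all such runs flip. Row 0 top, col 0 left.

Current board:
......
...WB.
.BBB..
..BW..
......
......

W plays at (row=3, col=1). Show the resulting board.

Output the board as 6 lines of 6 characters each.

Answer: ......
...WB.
.BWB..
.WWW..
......
......

Derivation:
Place W at (3,1); scan 8 dirs for brackets.
Dir NW: first cell '.' (not opp) -> no flip
Dir N: opp run (2,1), next='.' -> no flip
Dir NE: opp run (2,2) capped by W -> flip
Dir W: first cell '.' (not opp) -> no flip
Dir E: opp run (3,2) capped by W -> flip
Dir SW: first cell '.' (not opp) -> no flip
Dir S: first cell '.' (not opp) -> no flip
Dir SE: first cell '.' (not opp) -> no flip
All flips: (2,2) (3,2)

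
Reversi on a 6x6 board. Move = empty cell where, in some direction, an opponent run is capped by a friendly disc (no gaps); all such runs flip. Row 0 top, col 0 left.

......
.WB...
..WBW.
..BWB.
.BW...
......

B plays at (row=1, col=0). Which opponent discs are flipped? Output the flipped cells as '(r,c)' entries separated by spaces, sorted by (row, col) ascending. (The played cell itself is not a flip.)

Answer: (1,1)

Derivation:
Dir NW: edge -> no flip
Dir N: first cell '.' (not opp) -> no flip
Dir NE: first cell '.' (not opp) -> no flip
Dir W: edge -> no flip
Dir E: opp run (1,1) capped by B -> flip
Dir SW: edge -> no flip
Dir S: first cell '.' (not opp) -> no flip
Dir SE: first cell '.' (not opp) -> no flip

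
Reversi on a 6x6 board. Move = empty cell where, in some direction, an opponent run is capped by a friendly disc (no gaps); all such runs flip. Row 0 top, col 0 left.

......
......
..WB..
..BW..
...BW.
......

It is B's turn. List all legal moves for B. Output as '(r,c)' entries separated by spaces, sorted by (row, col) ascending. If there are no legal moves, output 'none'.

(1,1): no bracket -> illegal
(1,2): flips 1 -> legal
(1,3): no bracket -> illegal
(2,1): flips 1 -> legal
(2,4): no bracket -> illegal
(3,1): no bracket -> illegal
(3,4): flips 1 -> legal
(3,5): no bracket -> illegal
(4,2): no bracket -> illegal
(4,5): flips 1 -> legal
(5,3): no bracket -> illegal
(5,4): no bracket -> illegal
(5,5): no bracket -> illegal

Answer: (1,2) (2,1) (3,4) (4,5)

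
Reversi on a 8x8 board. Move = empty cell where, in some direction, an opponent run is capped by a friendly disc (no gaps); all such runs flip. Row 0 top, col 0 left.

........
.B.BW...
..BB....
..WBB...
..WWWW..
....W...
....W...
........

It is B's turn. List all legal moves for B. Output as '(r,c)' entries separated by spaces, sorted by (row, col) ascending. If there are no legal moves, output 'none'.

(0,3): no bracket -> illegal
(0,4): no bracket -> illegal
(0,5): flips 1 -> legal
(1,5): flips 1 -> legal
(2,1): no bracket -> illegal
(2,4): no bracket -> illegal
(2,5): no bracket -> illegal
(3,1): flips 1 -> legal
(3,5): no bracket -> illegal
(3,6): no bracket -> illegal
(4,1): flips 1 -> legal
(4,6): no bracket -> illegal
(5,1): flips 1 -> legal
(5,2): flips 3 -> legal
(5,3): flips 1 -> legal
(5,5): flips 1 -> legal
(5,6): flips 1 -> legal
(6,3): no bracket -> illegal
(6,5): no bracket -> illegal
(7,3): no bracket -> illegal
(7,4): flips 3 -> legal
(7,5): no bracket -> illegal

Answer: (0,5) (1,5) (3,1) (4,1) (5,1) (5,2) (5,3) (5,5) (5,6) (7,4)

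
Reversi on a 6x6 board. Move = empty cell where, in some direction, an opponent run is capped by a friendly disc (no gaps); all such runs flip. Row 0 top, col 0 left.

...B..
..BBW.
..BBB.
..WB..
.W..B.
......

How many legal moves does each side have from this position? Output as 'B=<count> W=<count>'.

-- B to move --
(0,4): flips 1 -> legal
(0,5): flips 1 -> legal
(1,5): flips 1 -> legal
(2,1): no bracket -> illegal
(2,5): flips 1 -> legal
(3,0): no bracket -> illegal
(3,1): flips 1 -> legal
(4,0): no bracket -> illegal
(4,2): flips 1 -> legal
(4,3): no bracket -> illegal
(5,0): flips 2 -> legal
(5,1): no bracket -> illegal
(5,2): no bracket -> illegal
B mobility = 7
-- W to move --
(0,1): no bracket -> illegal
(0,2): flips 2 -> legal
(0,4): no bracket -> illegal
(1,1): flips 2 -> legal
(1,5): no bracket -> illegal
(2,1): no bracket -> illegal
(2,5): no bracket -> illegal
(3,1): no bracket -> illegal
(3,4): flips 2 -> legal
(3,5): no bracket -> illegal
(4,2): no bracket -> illegal
(4,3): no bracket -> illegal
(4,5): no bracket -> illegal
(5,3): no bracket -> illegal
(5,4): no bracket -> illegal
(5,5): no bracket -> illegal
W mobility = 3

Answer: B=7 W=3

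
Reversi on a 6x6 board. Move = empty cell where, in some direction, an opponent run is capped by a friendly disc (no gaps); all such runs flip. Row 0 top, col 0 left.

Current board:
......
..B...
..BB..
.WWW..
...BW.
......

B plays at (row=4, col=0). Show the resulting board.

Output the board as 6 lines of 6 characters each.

Answer: ......
..B...
..BB..
.BWW..
B..BW.
......

Derivation:
Place B at (4,0); scan 8 dirs for brackets.
Dir NW: edge -> no flip
Dir N: first cell '.' (not opp) -> no flip
Dir NE: opp run (3,1) capped by B -> flip
Dir W: edge -> no flip
Dir E: first cell '.' (not opp) -> no flip
Dir SW: edge -> no flip
Dir S: first cell '.' (not opp) -> no flip
Dir SE: first cell '.' (not opp) -> no flip
All flips: (3,1)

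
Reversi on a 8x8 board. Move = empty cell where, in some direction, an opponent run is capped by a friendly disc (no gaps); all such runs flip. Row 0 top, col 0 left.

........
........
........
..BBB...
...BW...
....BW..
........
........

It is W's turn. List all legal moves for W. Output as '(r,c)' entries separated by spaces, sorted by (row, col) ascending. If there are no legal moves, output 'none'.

(2,1): no bracket -> illegal
(2,2): flips 1 -> legal
(2,3): no bracket -> illegal
(2,4): flips 1 -> legal
(2,5): no bracket -> illegal
(3,1): no bracket -> illegal
(3,5): no bracket -> illegal
(4,1): no bracket -> illegal
(4,2): flips 1 -> legal
(4,5): no bracket -> illegal
(5,2): no bracket -> illegal
(5,3): flips 1 -> legal
(6,3): no bracket -> illegal
(6,4): flips 1 -> legal
(6,5): no bracket -> illegal

Answer: (2,2) (2,4) (4,2) (5,3) (6,4)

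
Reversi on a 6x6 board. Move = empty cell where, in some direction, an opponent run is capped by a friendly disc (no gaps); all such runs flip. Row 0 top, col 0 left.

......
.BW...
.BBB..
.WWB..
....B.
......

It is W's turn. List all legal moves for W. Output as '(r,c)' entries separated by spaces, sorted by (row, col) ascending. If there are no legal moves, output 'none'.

(0,0): no bracket -> illegal
(0,1): flips 2 -> legal
(0,2): no bracket -> illegal
(1,0): flips 2 -> legal
(1,3): flips 1 -> legal
(1,4): flips 1 -> legal
(2,0): no bracket -> illegal
(2,4): no bracket -> illegal
(3,0): flips 1 -> legal
(3,4): flips 2 -> legal
(3,5): no bracket -> illegal
(4,2): no bracket -> illegal
(4,3): no bracket -> illegal
(4,5): no bracket -> illegal
(5,3): no bracket -> illegal
(5,4): no bracket -> illegal
(5,5): no bracket -> illegal

Answer: (0,1) (1,0) (1,3) (1,4) (3,0) (3,4)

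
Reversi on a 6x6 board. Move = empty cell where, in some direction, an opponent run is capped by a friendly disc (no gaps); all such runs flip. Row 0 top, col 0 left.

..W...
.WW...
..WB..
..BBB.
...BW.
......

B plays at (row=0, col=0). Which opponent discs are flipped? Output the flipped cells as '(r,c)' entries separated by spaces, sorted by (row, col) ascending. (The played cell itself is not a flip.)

Dir NW: edge -> no flip
Dir N: edge -> no flip
Dir NE: edge -> no flip
Dir W: edge -> no flip
Dir E: first cell '.' (not opp) -> no flip
Dir SW: edge -> no flip
Dir S: first cell '.' (not opp) -> no flip
Dir SE: opp run (1,1) (2,2) capped by B -> flip

Answer: (1,1) (2,2)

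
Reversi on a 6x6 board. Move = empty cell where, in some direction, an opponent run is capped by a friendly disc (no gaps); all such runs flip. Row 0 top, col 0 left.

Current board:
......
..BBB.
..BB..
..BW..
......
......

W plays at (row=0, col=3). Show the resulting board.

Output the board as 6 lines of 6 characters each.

Answer: ...W..
..BWB.
..BW..
..BW..
......
......

Derivation:
Place W at (0,3); scan 8 dirs for brackets.
Dir NW: edge -> no flip
Dir N: edge -> no flip
Dir NE: edge -> no flip
Dir W: first cell '.' (not opp) -> no flip
Dir E: first cell '.' (not opp) -> no flip
Dir SW: opp run (1,2), next='.' -> no flip
Dir S: opp run (1,3) (2,3) capped by W -> flip
Dir SE: opp run (1,4), next='.' -> no flip
All flips: (1,3) (2,3)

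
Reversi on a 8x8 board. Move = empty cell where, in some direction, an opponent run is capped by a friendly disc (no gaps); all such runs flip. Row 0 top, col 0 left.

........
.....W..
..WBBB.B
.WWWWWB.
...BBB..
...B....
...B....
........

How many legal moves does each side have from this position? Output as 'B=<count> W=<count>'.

-- B to move --
(0,4): no bracket -> illegal
(0,5): flips 1 -> legal
(0,6): flips 1 -> legal
(1,1): flips 2 -> legal
(1,2): no bracket -> illegal
(1,3): no bracket -> illegal
(1,4): no bracket -> illegal
(1,6): no bracket -> illegal
(2,0): no bracket -> illegal
(2,1): flips 2 -> legal
(2,6): flips 1 -> legal
(3,0): flips 5 -> legal
(4,0): no bracket -> illegal
(4,1): flips 1 -> legal
(4,2): flips 1 -> legal
(4,6): flips 1 -> legal
B mobility = 9
-- W to move --
(1,2): flips 1 -> legal
(1,3): flips 2 -> legal
(1,4): flips 2 -> legal
(1,6): flips 1 -> legal
(1,7): no bracket -> illegal
(2,6): flips 3 -> legal
(3,7): flips 1 -> legal
(4,2): no bracket -> illegal
(4,6): no bracket -> illegal
(4,7): no bracket -> illegal
(5,2): flips 1 -> legal
(5,4): flips 2 -> legal
(5,5): flips 2 -> legal
(5,6): flips 1 -> legal
(6,2): flips 2 -> legal
(6,4): no bracket -> illegal
(7,2): no bracket -> illegal
(7,3): flips 3 -> legal
(7,4): no bracket -> illegal
W mobility = 12

Answer: B=9 W=12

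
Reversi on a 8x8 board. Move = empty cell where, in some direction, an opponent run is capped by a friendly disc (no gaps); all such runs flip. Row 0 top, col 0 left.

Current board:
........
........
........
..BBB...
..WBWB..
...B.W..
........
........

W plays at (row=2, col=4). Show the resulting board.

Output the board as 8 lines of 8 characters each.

Place W at (2,4); scan 8 dirs for brackets.
Dir NW: first cell '.' (not opp) -> no flip
Dir N: first cell '.' (not opp) -> no flip
Dir NE: first cell '.' (not opp) -> no flip
Dir W: first cell '.' (not opp) -> no flip
Dir E: first cell '.' (not opp) -> no flip
Dir SW: opp run (3,3) capped by W -> flip
Dir S: opp run (3,4) capped by W -> flip
Dir SE: first cell '.' (not opp) -> no flip
All flips: (3,3) (3,4)

Answer: ........
........
....W...
..BWW...
..WBWB..
...B.W..
........
........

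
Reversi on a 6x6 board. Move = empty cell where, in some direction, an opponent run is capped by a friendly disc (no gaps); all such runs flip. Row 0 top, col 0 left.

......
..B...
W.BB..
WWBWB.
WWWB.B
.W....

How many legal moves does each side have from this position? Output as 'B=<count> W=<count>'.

Answer: B=3 W=7

Derivation:
-- B to move --
(1,0): no bracket -> illegal
(1,1): no bracket -> illegal
(2,1): no bracket -> illegal
(2,4): no bracket -> illegal
(4,4): flips 1 -> legal
(5,0): flips 1 -> legal
(5,2): flips 1 -> legal
(5,3): no bracket -> illegal
B mobility = 3
-- W to move --
(0,1): no bracket -> illegal
(0,2): flips 3 -> legal
(0,3): no bracket -> illegal
(1,1): flips 1 -> legal
(1,3): flips 2 -> legal
(1,4): flips 2 -> legal
(2,1): no bracket -> illegal
(2,4): no bracket -> illegal
(2,5): no bracket -> illegal
(3,5): flips 1 -> legal
(4,4): flips 1 -> legal
(5,2): no bracket -> illegal
(5,3): flips 1 -> legal
(5,4): no bracket -> illegal
(5,5): no bracket -> illegal
W mobility = 7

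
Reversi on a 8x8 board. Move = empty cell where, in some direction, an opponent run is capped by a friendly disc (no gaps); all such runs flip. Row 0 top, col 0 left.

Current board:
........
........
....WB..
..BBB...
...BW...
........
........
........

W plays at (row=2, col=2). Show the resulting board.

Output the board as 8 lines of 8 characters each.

Answer: ........
........
..W.WB..
..BWB...
...BW...
........
........
........

Derivation:
Place W at (2,2); scan 8 dirs for brackets.
Dir NW: first cell '.' (not opp) -> no flip
Dir N: first cell '.' (not opp) -> no flip
Dir NE: first cell '.' (not opp) -> no flip
Dir W: first cell '.' (not opp) -> no flip
Dir E: first cell '.' (not opp) -> no flip
Dir SW: first cell '.' (not opp) -> no flip
Dir S: opp run (3,2), next='.' -> no flip
Dir SE: opp run (3,3) capped by W -> flip
All flips: (3,3)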